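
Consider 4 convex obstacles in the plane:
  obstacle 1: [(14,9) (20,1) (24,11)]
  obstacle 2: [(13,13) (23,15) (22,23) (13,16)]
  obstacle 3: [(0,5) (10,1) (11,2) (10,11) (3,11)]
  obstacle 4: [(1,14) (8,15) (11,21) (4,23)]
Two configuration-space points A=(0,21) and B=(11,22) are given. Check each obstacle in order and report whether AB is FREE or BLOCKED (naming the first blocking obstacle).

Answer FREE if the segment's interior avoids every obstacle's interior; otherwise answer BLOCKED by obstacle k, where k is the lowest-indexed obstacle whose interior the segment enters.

BLOCKED by obstacle 4

Obstacle 1 [(14,9) (20,1) (24,11)]:
  edge (14,9)–(20,1): clear
  edge (20,1)–(24,11): clear
  edge (24,11)–(14,9): clear
  midpoint (11/2,43/2) outside
  → clear
Obstacle 2 [(13,13) (23,15) (22,23) (13,16)]:
  edge (13,13)–(23,15): clear
  edge (23,15)–(22,23): clear
  edge (22,23)–(13,16): clear
  edge (13,16)–(13,13): clear
  midpoint (11/2,43/2) outside
  → clear
Obstacle 3 [(0,5) (10,1) (11,2) (10,11) (3,11)]:
  edge (0,5)–(10,1): clear
  edge (10,1)–(11,2): clear
  edge (11,2)–(10,11): clear
  edge (10,11)–(3,11): clear
  edge (3,11)–(0,5): clear
  midpoint (11/2,43/2) outside
  → clear
Obstacle 4 [(1,14) (8,15) (11,21) (4,23)]:
  edge (1,14)–(8,15): clear
  edge (8,15)–(11,21): clear
  edge (11,21)–(4,23): crosses AB
  edge (4,23)–(1,14): crosses AB
  → BLOCKED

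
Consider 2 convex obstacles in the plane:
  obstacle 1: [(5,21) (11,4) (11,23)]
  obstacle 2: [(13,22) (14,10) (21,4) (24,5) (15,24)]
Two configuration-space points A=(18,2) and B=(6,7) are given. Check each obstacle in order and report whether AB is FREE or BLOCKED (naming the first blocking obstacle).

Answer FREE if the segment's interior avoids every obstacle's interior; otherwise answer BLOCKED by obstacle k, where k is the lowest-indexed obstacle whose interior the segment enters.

Obstacle 1 [(5,21) (11,4) (11,23)]:
  edge (5,21)–(11,4): crosses AB
  edge (11,4)–(11,23): crosses AB
  edge (11,23)–(5,21): clear
  → BLOCKED
Obstacle 2 [(13,22) (14,10) (21,4) (24,5) (15,24)]:
  edge (13,22)–(14,10): clear
  edge (14,10)–(21,4): clear
  edge (21,4)–(24,5): clear
  edge (24,5)–(15,24): clear
  edge (15,24)–(13,22): clear
  midpoint (12,9/2) outside
  → clear

BLOCKED by obstacle 1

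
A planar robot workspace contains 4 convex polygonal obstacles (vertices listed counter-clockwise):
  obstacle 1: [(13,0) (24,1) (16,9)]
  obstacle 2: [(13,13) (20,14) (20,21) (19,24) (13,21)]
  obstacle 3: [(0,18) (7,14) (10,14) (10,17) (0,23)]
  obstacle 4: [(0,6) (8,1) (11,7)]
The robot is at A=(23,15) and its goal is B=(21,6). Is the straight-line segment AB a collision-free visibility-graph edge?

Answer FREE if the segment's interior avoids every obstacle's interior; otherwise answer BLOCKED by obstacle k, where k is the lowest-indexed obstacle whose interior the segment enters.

Obstacle 1 [(13,0) (24,1) (16,9)]:
  edge (13,0)–(24,1): clear
  edge (24,1)–(16,9): clear
  edge (16,9)–(13,0): clear
  midpoint (22,21/2) outside
  → clear
Obstacle 2 [(13,13) (20,14) (20,21) (19,24) (13,21)]:
  edge (13,13)–(20,14): clear
  edge (20,14)–(20,21): clear
  edge (20,21)–(19,24): clear
  edge (19,24)–(13,21): clear
  edge (13,21)–(13,13): clear
  midpoint (22,21/2) outside
  → clear
Obstacle 3 [(0,18) (7,14) (10,14) (10,17) (0,23)]:
  edge (0,18)–(7,14): clear
  edge (7,14)–(10,14): clear
  edge (10,14)–(10,17): clear
  edge (10,17)–(0,23): clear
  edge (0,23)–(0,18): clear
  midpoint (22,21/2) outside
  → clear
Obstacle 4 [(0,6) (8,1) (11,7)]:
  edge (0,6)–(8,1): clear
  edge (8,1)–(11,7): clear
  edge (11,7)–(0,6): clear
  midpoint (22,21/2) outside
  → clear

FREE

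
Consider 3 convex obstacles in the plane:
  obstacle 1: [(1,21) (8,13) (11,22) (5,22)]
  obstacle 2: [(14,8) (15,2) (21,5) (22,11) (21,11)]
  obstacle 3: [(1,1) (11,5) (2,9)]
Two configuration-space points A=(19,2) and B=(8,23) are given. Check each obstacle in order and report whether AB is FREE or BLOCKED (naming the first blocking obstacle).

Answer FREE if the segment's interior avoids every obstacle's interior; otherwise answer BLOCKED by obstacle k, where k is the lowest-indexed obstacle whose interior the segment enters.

BLOCKED by obstacle 1

Obstacle 1 [(1,21) (8,13) (11,22) (5,22)]:
  edge (1,21)–(8,13): clear
  edge (8,13)–(11,22): crosses AB
  edge (11,22)–(5,22): crosses AB
  edge (5,22)–(1,21): clear
  → BLOCKED
Obstacle 2 [(14,8) (15,2) (21,5) (22,11) (21,11)]:
  edge (14,8)–(15,2): clear
  edge (15,2)–(21,5): crosses AB
  edge (21,5)–(22,11): clear
  edge (22,11)–(21,11): clear
  edge (21,11)–(14,8): crosses AB
  → BLOCKED
Obstacle 3 [(1,1) (11,5) (2,9)]:
  edge (1,1)–(11,5): clear
  edge (11,5)–(2,9): clear
  edge (2,9)–(1,1): clear
  midpoint (27/2,25/2) outside
  → clear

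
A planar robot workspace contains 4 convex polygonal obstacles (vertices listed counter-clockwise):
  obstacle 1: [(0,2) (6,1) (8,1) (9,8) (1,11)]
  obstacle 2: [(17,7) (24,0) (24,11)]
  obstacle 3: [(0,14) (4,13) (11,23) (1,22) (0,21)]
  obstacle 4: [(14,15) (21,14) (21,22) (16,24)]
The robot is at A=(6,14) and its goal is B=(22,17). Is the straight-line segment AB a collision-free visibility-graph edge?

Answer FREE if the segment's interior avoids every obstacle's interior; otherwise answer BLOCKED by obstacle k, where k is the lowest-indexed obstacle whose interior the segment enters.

BLOCKED by obstacle 4

Obstacle 1 [(0,2) (6,1) (8,1) (9,8) (1,11)]:
  edge (0,2)–(6,1): clear
  edge (6,1)–(8,1): clear
  edge (8,1)–(9,8): clear
  edge (9,8)–(1,11): clear
  edge (1,11)–(0,2): clear
  midpoint (14,31/2) outside
  → clear
Obstacle 2 [(17,7) (24,0) (24,11)]:
  edge (17,7)–(24,0): clear
  edge (24,0)–(24,11): clear
  edge (24,11)–(17,7): clear
  midpoint (14,31/2) outside
  → clear
Obstacle 3 [(0,14) (4,13) (11,23) (1,22) (0,21)]:
  edge (0,14)–(4,13): clear
  edge (4,13)–(11,23): clear
  edge (11,23)–(1,22): clear
  edge (1,22)–(0,21): clear
  edge (0,21)–(0,14): clear
  midpoint (14,31/2) outside
  → clear
Obstacle 4 [(14,15) (21,14) (21,22) (16,24)]:
  edge (14,15)–(21,14): clear
  edge (21,14)–(21,22): crosses AB
  edge (21,22)–(16,24): clear
  edge (16,24)–(14,15): crosses AB
  → BLOCKED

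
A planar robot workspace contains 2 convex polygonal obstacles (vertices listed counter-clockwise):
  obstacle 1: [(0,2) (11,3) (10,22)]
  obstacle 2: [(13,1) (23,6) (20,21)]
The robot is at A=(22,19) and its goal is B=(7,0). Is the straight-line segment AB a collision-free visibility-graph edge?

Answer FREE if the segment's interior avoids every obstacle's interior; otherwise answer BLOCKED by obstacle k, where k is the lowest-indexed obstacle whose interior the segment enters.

BLOCKED by obstacle 1

Obstacle 1 [(0,2) (11,3) (10,22)]:
  edge (0,2)–(11,3): crosses AB
  edge (11,3)–(10,22): crosses AB
  edge (10,22)–(0,2): clear
  → BLOCKED
Obstacle 2 [(13,1) (23,6) (20,21)]:
  edge (13,1)–(23,6): clear
  edge (23,6)–(20,21): crosses AB
  edge (20,21)–(13,1): crosses AB
  → BLOCKED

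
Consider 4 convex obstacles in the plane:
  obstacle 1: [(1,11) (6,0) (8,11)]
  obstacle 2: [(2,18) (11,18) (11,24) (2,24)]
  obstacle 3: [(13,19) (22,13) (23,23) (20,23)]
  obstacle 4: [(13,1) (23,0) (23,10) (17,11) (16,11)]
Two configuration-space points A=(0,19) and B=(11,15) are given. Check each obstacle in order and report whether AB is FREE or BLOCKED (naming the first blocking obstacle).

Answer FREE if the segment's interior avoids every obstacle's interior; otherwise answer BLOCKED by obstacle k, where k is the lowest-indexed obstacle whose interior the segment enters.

Obstacle 1 [(1,11) (6,0) (8,11)]:
  edge (1,11)–(6,0): clear
  edge (6,0)–(8,11): clear
  edge (8,11)–(1,11): clear
  midpoint (11/2,17) outside
  → clear
Obstacle 2 [(2,18) (11,18) (11,24) (2,24)]:
  edge (2,18)–(11,18): crosses AB
  edge (11,18)–(11,24): clear
  edge (11,24)–(2,24): clear
  edge (2,24)–(2,18): crosses AB
  → BLOCKED
Obstacle 3 [(13,19) (22,13) (23,23) (20,23)]:
  edge (13,19)–(22,13): clear
  edge (22,13)–(23,23): clear
  edge (23,23)–(20,23): clear
  edge (20,23)–(13,19): clear
  midpoint (11/2,17) outside
  → clear
Obstacle 4 [(13,1) (23,0) (23,10) (17,11) (16,11)]:
  edge (13,1)–(23,0): clear
  edge (23,0)–(23,10): clear
  edge (23,10)–(17,11): clear
  edge (17,11)–(16,11): clear
  edge (16,11)–(13,1): clear
  midpoint (11/2,17) outside
  → clear

BLOCKED by obstacle 2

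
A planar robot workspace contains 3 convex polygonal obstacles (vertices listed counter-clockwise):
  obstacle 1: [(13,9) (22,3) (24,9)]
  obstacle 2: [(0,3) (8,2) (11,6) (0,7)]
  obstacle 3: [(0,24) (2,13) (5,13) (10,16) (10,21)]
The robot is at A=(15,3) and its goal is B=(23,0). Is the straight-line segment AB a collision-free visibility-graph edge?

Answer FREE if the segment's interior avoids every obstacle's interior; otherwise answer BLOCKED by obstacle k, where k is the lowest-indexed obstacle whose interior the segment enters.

FREE

Obstacle 1 [(13,9) (22,3) (24,9)]:
  edge (13,9)–(22,3): clear
  edge (22,3)–(24,9): clear
  edge (24,9)–(13,9): clear
  midpoint (19,3/2) outside
  → clear
Obstacle 2 [(0,3) (8,2) (11,6) (0,7)]:
  edge (0,3)–(8,2): clear
  edge (8,2)–(11,6): clear
  edge (11,6)–(0,7): clear
  edge (0,7)–(0,3): clear
  midpoint (19,3/2) outside
  → clear
Obstacle 3 [(0,24) (2,13) (5,13) (10,16) (10,21)]:
  edge (0,24)–(2,13): clear
  edge (2,13)–(5,13): clear
  edge (5,13)–(10,16): clear
  edge (10,16)–(10,21): clear
  edge (10,21)–(0,24): clear
  midpoint (19,3/2) outside
  → clear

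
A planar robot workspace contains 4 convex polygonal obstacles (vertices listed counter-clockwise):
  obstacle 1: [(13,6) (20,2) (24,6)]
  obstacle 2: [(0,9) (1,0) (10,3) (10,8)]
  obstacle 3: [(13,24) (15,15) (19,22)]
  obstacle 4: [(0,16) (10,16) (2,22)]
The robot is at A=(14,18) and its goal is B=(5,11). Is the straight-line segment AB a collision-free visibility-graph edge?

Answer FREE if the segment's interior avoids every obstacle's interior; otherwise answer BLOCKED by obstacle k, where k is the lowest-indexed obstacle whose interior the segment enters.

Obstacle 1 [(13,6) (20,2) (24,6)]:
  edge (13,6)–(20,2): clear
  edge (20,2)–(24,6): clear
  edge (24,6)–(13,6): clear
  midpoint (19/2,29/2) outside
  → clear
Obstacle 2 [(0,9) (1,0) (10,3) (10,8)]:
  edge (0,9)–(1,0): clear
  edge (1,0)–(10,3): clear
  edge (10,3)–(10,8): clear
  edge (10,8)–(0,9): clear
  midpoint (19/2,29/2) outside
  → clear
Obstacle 3 [(13,24) (15,15) (19,22)]:
  edge (13,24)–(15,15): clear
  edge (15,15)–(19,22): clear
  edge (19,22)–(13,24): clear
  midpoint (19/2,29/2) outside
  → clear
Obstacle 4 [(0,16) (10,16) (2,22)]:
  edge (0,16)–(10,16): clear
  edge (10,16)–(2,22): clear
  edge (2,22)–(0,16): clear
  midpoint (19/2,29/2) outside
  → clear

FREE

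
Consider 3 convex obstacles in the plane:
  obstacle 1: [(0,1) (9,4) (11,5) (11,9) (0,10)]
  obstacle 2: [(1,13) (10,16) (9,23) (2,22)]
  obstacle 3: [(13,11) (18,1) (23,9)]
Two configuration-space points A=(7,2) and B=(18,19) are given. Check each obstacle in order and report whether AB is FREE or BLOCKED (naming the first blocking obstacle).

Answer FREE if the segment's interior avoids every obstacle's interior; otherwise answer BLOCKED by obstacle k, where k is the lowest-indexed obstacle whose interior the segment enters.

BLOCKED by obstacle 1

Obstacle 1 [(0,1) (9,4) (11,5) (11,9) (0,10)]:
  edge (0,1)–(9,4): crosses AB
  edge (9,4)–(11,5): clear
  edge (11,5)–(11,9): crosses AB
  edge (11,9)–(0,10): clear
  edge (0,10)–(0,1): clear
  → BLOCKED
Obstacle 2 [(1,13) (10,16) (9,23) (2,22)]:
  edge (1,13)–(10,16): clear
  edge (10,16)–(9,23): clear
  edge (9,23)–(2,22): clear
  edge (2,22)–(1,13): clear
  midpoint (25/2,21/2) outside
  → clear
Obstacle 3 [(13,11) (18,1) (23,9)]:
  edge (13,11)–(18,1): clear
  edge (18,1)–(23,9): clear
  edge (23,9)–(13,11): clear
  midpoint (25/2,21/2) outside
  → clear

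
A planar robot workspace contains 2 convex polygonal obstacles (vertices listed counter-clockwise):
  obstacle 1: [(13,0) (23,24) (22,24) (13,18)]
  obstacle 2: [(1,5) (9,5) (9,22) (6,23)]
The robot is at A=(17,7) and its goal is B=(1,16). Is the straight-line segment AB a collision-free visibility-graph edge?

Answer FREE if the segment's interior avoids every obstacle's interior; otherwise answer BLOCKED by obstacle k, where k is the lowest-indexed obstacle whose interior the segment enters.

Obstacle 1 [(13,0) (23,24) (22,24) (13,18)]:
  edge (13,0)–(23,24): crosses AB
  edge (23,24)–(22,24): clear
  edge (22,24)–(13,18): clear
  edge (13,18)–(13,0): crosses AB
  → BLOCKED
Obstacle 2 [(1,5) (9,5) (9,22) (6,23)]:
  edge (1,5)–(9,5): clear
  edge (9,5)–(9,22): crosses AB
  edge (9,22)–(6,23): clear
  edge (6,23)–(1,5): crosses AB
  → BLOCKED

BLOCKED by obstacle 1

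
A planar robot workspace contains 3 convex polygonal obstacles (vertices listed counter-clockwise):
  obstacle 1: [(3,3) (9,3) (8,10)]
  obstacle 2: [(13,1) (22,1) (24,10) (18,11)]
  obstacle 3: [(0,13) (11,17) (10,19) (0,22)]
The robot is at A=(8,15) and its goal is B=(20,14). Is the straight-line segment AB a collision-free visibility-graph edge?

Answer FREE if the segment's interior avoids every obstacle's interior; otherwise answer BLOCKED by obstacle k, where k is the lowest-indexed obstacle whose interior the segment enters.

Obstacle 1 [(3,3) (9,3) (8,10)]:
  edge (3,3)–(9,3): clear
  edge (9,3)–(8,10): clear
  edge (8,10)–(3,3): clear
  midpoint (14,29/2) outside
  → clear
Obstacle 2 [(13,1) (22,1) (24,10) (18,11)]:
  edge (13,1)–(22,1): clear
  edge (22,1)–(24,10): clear
  edge (24,10)–(18,11): clear
  edge (18,11)–(13,1): clear
  midpoint (14,29/2) outside
  → clear
Obstacle 3 [(0,13) (11,17) (10,19) (0,22)]:
  edge (0,13)–(11,17): clear
  edge (11,17)–(10,19): clear
  edge (10,19)–(0,22): clear
  edge (0,22)–(0,13): clear
  midpoint (14,29/2) outside
  → clear

FREE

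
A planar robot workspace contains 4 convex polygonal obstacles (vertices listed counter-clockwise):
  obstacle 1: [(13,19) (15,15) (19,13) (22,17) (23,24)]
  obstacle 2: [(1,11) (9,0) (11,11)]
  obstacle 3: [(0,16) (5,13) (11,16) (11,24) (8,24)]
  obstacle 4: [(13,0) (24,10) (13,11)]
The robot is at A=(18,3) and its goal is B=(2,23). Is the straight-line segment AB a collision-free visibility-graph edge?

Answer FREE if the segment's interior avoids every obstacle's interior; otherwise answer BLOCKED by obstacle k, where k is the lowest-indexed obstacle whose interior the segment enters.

Obstacle 1 [(13,19) (15,15) (19,13) (22,17) (23,24)]:
  edge (13,19)–(15,15): clear
  edge (15,15)–(19,13): clear
  edge (19,13)–(22,17): clear
  edge (22,17)–(23,24): clear
  edge (23,24)–(13,19): clear
  midpoint (10,13) outside
  → clear
Obstacle 2 [(1,11) (9,0) (11,11)]:
  edge (1,11)–(9,0): clear
  edge (9,0)–(11,11): clear
  edge (11,11)–(1,11): clear
  midpoint (10,13) outside
  → clear
Obstacle 3 [(0,16) (5,13) (11,16) (11,24) (8,24)]:
  edge (0,16)–(5,13): clear
  edge (5,13)–(11,16): crosses AB
  edge (11,16)–(11,24): clear
  edge (11,24)–(8,24): clear
  edge (8,24)–(0,16): crosses AB
  → BLOCKED
Obstacle 4 [(13,0) (24,10) (13,11)]:
  edge (13,0)–(24,10): crosses AB
  edge (24,10)–(13,11): clear
  edge (13,11)–(13,0): crosses AB
  → BLOCKED

BLOCKED by obstacle 3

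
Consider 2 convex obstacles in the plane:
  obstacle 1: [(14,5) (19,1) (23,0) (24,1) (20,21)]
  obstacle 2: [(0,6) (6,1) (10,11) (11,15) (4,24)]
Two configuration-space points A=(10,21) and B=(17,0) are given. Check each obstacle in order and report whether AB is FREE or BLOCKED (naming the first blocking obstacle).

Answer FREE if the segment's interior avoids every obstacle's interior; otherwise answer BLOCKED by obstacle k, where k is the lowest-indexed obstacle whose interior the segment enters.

BLOCKED by obstacle 1

Obstacle 1 [(14,5) (19,1) (23,0) (24,1) (20,21)]:
  edge (14,5)–(19,1): crosses AB
  edge (19,1)–(23,0): clear
  edge (23,0)–(24,1): clear
  edge (24,1)–(20,21): clear
  edge (20,21)–(14,5): crosses AB
  → BLOCKED
Obstacle 2 [(0,6) (6,1) (10,11) (11,15) (4,24)]:
  edge (0,6)–(6,1): clear
  edge (6,1)–(10,11): clear
  edge (10,11)–(11,15): clear
  edge (11,15)–(4,24): clear
  edge (4,24)–(0,6): clear
  midpoint (27/2,21/2) outside
  → clear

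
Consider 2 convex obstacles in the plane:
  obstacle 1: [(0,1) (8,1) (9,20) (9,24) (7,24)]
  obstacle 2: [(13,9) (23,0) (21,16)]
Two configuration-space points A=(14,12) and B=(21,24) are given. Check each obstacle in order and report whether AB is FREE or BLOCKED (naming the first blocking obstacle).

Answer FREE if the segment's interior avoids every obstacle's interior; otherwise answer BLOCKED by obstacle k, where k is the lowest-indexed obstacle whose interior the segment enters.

FREE

Obstacle 1 [(0,1) (8,1) (9,20) (9,24) (7,24)]:
  edge (0,1)–(8,1): clear
  edge (8,1)–(9,20): clear
  edge (9,20)–(9,24): clear
  edge (9,24)–(7,24): clear
  edge (7,24)–(0,1): clear
  midpoint (35/2,18) outside
  → clear
Obstacle 2 [(13,9) (23,0) (21,16)]:
  edge (13,9)–(23,0): clear
  edge (23,0)–(21,16): clear
  edge (21,16)–(13,9): clear
  midpoint (35/2,18) outside
  → clear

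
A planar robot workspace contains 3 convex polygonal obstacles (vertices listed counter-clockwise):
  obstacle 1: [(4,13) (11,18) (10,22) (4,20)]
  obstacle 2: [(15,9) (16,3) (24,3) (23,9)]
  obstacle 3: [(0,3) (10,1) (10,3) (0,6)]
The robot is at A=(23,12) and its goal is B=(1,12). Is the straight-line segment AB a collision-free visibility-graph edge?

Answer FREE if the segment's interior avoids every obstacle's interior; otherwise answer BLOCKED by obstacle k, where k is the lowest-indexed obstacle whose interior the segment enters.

Obstacle 1 [(4,13) (11,18) (10,22) (4,20)]:
  edge (4,13)–(11,18): clear
  edge (11,18)–(10,22): clear
  edge (10,22)–(4,20): clear
  edge (4,20)–(4,13): clear
  midpoint (12,12) outside
  → clear
Obstacle 2 [(15,9) (16,3) (24,3) (23,9)]:
  edge (15,9)–(16,3): clear
  edge (16,3)–(24,3): clear
  edge (24,3)–(23,9): clear
  edge (23,9)–(15,9): clear
  midpoint (12,12) outside
  → clear
Obstacle 3 [(0,3) (10,1) (10,3) (0,6)]:
  edge (0,3)–(10,1): clear
  edge (10,1)–(10,3): clear
  edge (10,3)–(0,6): clear
  edge (0,6)–(0,3): clear
  midpoint (12,12) outside
  → clear

FREE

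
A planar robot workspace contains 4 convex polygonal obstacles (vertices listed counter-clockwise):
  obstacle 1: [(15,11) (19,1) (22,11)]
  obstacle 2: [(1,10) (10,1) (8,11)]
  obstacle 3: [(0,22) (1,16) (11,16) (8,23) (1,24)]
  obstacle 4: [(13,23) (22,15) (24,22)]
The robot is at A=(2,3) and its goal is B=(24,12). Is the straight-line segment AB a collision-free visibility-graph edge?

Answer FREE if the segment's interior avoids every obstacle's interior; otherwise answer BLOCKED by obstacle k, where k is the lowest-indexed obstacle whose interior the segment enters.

Obstacle 1 [(15,11) (19,1) (22,11)]:
  edge (15,11)–(19,1): crosses AB
  edge (19,1)–(22,11): clear
  edge (22,11)–(15,11): crosses AB
  → BLOCKED
Obstacle 2 [(1,10) (10,1) (8,11)]:
  edge (1,10)–(10,1): crosses AB
  edge (10,1)–(8,11): crosses AB
  edge (8,11)–(1,10): clear
  → BLOCKED
Obstacle 3 [(0,22) (1,16) (11,16) (8,23) (1,24)]:
  edge (0,22)–(1,16): clear
  edge (1,16)–(11,16): clear
  edge (11,16)–(8,23): clear
  edge (8,23)–(1,24): clear
  edge (1,24)–(0,22): clear
  midpoint (13,15/2) outside
  → clear
Obstacle 4 [(13,23) (22,15) (24,22)]:
  edge (13,23)–(22,15): clear
  edge (22,15)–(24,22): clear
  edge (24,22)–(13,23): clear
  midpoint (13,15/2) outside
  → clear

BLOCKED by obstacle 1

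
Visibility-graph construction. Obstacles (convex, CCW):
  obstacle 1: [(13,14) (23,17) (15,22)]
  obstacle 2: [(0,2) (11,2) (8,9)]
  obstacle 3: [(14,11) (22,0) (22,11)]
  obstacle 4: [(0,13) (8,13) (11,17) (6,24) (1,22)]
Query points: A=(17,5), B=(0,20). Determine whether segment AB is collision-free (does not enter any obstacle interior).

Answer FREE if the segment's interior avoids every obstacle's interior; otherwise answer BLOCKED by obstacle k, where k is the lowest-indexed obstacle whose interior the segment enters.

BLOCKED by obstacle 4

Obstacle 1 [(13,14) (23,17) (15,22)]:
  edge (13,14)–(23,17): clear
  edge (23,17)–(15,22): clear
  edge (15,22)–(13,14): clear
  midpoint (17/2,25/2) outside
  → clear
Obstacle 2 [(0,2) (11,2) (8,9)]:
  edge (0,2)–(11,2): clear
  edge (11,2)–(8,9): clear
  edge (8,9)–(0,2): clear
  midpoint (17/2,25/2) outside
  → clear
Obstacle 3 [(14,11) (22,0) (22,11)]:
  edge (14,11)–(22,0): clear
  edge (22,0)–(22,11): clear
  edge (22,11)–(14,11): clear
  midpoint (17/2,25/2) outside
  → clear
Obstacle 4 [(0,13) (8,13) (11,17) (6,24) (1,22)]:
  edge (0,13)–(8,13): crosses AB
  edge (8,13)–(11,17): clear
  edge (11,17)–(6,24): clear
  edge (6,24)–(1,22): clear
  edge (1,22)–(0,13): crosses AB
  → BLOCKED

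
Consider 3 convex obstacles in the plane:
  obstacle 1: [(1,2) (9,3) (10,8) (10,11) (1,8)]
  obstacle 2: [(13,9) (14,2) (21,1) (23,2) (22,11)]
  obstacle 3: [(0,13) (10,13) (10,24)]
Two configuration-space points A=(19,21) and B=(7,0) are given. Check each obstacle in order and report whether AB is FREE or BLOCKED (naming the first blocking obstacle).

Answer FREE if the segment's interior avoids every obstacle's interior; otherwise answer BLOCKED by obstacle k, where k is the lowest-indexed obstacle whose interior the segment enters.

BLOCKED by obstacle 1

Obstacle 1 [(1,2) (9,3) (10,8) (10,11) (1,8)]:
  edge (1,2)–(9,3): crosses AB
  edge (9,3)–(10,8): crosses AB
  edge (10,8)–(10,11): clear
  edge (10,11)–(1,8): clear
  edge (1,8)–(1,2): clear
  → BLOCKED
Obstacle 2 [(13,9) (14,2) (21,1) (23,2) (22,11)]:
  edge (13,9)–(14,2): clear
  edge (14,2)–(21,1): clear
  edge (21,1)–(23,2): clear
  edge (23,2)–(22,11): clear
  edge (22,11)–(13,9): clear
  midpoint (13,21/2) outside
  → clear
Obstacle 3 [(0,13) (10,13) (10,24)]:
  edge (0,13)–(10,13): clear
  edge (10,13)–(10,24): clear
  edge (10,24)–(0,13): clear
  midpoint (13,21/2) outside
  → clear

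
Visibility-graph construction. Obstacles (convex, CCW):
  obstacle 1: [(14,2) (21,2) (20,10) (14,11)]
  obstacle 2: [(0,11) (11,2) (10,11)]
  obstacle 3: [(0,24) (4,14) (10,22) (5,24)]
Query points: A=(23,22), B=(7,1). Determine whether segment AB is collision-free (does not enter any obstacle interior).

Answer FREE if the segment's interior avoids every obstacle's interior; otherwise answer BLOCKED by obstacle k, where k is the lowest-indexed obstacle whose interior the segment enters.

BLOCKED by obstacle 1

Obstacle 1 [(14,2) (21,2) (20,10) (14,11)]:
  edge (14,2)–(21,2): clear
  edge (21,2)–(20,10): clear
  edge (20,10)–(14,11): crosses AB
  edge (14,11)–(14,2): crosses AB
  → BLOCKED
Obstacle 2 [(0,11) (11,2) (10,11)]:
  edge (0,11)–(11,2): crosses AB
  edge (11,2)–(10,11): crosses AB
  edge (10,11)–(0,11): clear
  → BLOCKED
Obstacle 3 [(0,24) (4,14) (10,22) (5,24)]:
  edge (0,24)–(4,14): clear
  edge (4,14)–(10,22): clear
  edge (10,22)–(5,24): clear
  edge (5,24)–(0,24): clear
  midpoint (15,23/2) outside
  → clear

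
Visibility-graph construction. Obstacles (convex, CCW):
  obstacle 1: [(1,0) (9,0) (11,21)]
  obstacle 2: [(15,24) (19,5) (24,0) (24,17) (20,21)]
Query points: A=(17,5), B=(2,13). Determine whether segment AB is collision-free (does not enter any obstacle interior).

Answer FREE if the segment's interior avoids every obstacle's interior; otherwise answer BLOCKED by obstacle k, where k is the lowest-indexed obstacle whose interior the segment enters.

BLOCKED by obstacle 1

Obstacle 1 [(1,0) (9,0) (11,21)]:
  edge (1,0)–(9,0): clear
  edge (9,0)–(11,21): crosses AB
  edge (11,21)–(1,0): crosses AB
  → BLOCKED
Obstacle 2 [(15,24) (19,5) (24,0) (24,17) (20,21)]:
  edge (15,24)–(19,5): clear
  edge (19,5)–(24,0): clear
  edge (24,0)–(24,17): clear
  edge (24,17)–(20,21): clear
  edge (20,21)–(15,24): clear
  midpoint (19/2,9) outside
  → clear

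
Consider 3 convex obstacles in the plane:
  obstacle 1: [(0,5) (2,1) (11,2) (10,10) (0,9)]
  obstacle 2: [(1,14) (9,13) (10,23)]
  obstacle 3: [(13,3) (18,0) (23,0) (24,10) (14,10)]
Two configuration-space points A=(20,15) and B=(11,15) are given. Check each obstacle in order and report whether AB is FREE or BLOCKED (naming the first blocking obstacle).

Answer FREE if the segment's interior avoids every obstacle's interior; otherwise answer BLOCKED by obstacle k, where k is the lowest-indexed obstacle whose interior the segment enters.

FREE

Obstacle 1 [(0,5) (2,1) (11,2) (10,10) (0,9)]:
  edge (0,5)–(2,1): clear
  edge (2,1)–(11,2): clear
  edge (11,2)–(10,10): clear
  edge (10,10)–(0,9): clear
  edge (0,9)–(0,5): clear
  midpoint (31/2,15) outside
  → clear
Obstacle 2 [(1,14) (9,13) (10,23)]:
  edge (1,14)–(9,13): clear
  edge (9,13)–(10,23): clear
  edge (10,23)–(1,14): clear
  midpoint (31/2,15) outside
  → clear
Obstacle 3 [(13,3) (18,0) (23,0) (24,10) (14,10)]:
  edge (13,3)–(18,0): clear
  edge (18,0)–(23,0): clear
  edge (23,0)–(24,10): clear
  edge (24,10)–(14,10): clear
  edge (14,10)–(13,3): clear
  midpoint (31/2,15) outside
  → clear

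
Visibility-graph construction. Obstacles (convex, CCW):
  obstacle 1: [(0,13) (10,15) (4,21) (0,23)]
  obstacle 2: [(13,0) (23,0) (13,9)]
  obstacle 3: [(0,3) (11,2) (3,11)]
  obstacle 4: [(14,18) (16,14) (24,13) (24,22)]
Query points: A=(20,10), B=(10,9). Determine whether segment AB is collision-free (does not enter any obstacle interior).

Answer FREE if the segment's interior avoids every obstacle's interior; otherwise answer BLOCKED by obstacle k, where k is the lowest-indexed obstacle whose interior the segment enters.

FREE

Obstacle 1 [(0,13) (10,15) (4,21) (0,23)]:
  edge (0,13)–(10,15): clear
  edge (10,15)–(4,21): clear
  edge (4,21)–(0,23): clear
  edge (0,23)–(0,13): clear
  midpoint (15,19/2) outside
  → clear
Obstacle 2 [(13,0) (23,0) (13,9)]:
  edge (13,0)–(23,0): clear
  edge (23,0)–(13,9): clear
  edge (13,9)–(13,0): clear
  midpoint (15,19/2) outside
  → clear
Obstacle 3 [(0,3) (11,2) (3,11)]:
  edge (0,3)–(11,2): clear
  edge (11,2)–(3,11): clear
  edge (3,11)–(0,3): clear
  midpoint (15,19/2) outside
  → clear
Obstacle 4 [(14,18) (16,14) (24,13) (24,22)]:
  edge (14,18)–(16,14): clear
  edge (16,14)–(24,13): clear
  edge (24,13)–(24,22): clear
  edge (24,22)–(14,18): clear
  midpoint (15,19/2) outside
  → clear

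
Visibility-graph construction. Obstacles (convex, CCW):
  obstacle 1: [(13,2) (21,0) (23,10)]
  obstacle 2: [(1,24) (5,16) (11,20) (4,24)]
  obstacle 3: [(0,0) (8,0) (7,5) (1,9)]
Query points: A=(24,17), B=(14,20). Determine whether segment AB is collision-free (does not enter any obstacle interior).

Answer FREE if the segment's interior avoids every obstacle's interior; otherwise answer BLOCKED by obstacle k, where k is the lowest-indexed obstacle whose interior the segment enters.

FREE

Obstacle 1 [(13,2) (21,0) (23,10)]:
  edge (13,2)–(21,0): clear
  edge (21,0)–(23,10): clear
  edge (23,10)–(13,2): clear
  midpoint (19,37/2) outside
  → clear
Obstacle 2 [(1,24) (5,16) (11,20) (4,24)]:
  edge (1,24)–(5,16): clear
  edge (5,16)–(11,20): clear
  edge (11,20)–(4,24): clear
  edge (4,24)–(1,24): clear
  midpoint (19,37/2) outside
  → clear
Obstacle 3 [(0,0) (8,0) (7,5) (1,9)]:
  edge (0,0)–(8,0): clear
  edge (8,0)–(7,5): clear
  edge (7,5)–(1,9): clear
  edge (1,9)–(0,0): clear
  midpoint (19,37/2) outside
  → clear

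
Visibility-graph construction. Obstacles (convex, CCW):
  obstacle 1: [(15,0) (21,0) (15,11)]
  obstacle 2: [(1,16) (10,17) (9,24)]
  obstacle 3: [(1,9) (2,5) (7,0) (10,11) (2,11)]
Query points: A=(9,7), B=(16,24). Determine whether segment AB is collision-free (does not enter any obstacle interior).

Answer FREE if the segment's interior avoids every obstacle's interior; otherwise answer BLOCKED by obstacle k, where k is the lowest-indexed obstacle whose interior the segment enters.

FREE

Obstacle 1 [(15,0) (21,0) (15,11)]:
  edge (15,0)–(21,0): clear
  edge (21,0)–(15,11): clear
  edge (15,11)–(15,0): clear
  midpoint (25/2,31/2) outside
  → clear
Obstacle 2 [(1,16) (10,17) (9,24)]:
  edge (1,16)–(10,17): clear
  edge (10,17)–(9,24): clear
  edge (9,24)–(1,16): clear
  midpoint (25/2,31/2) outside
  → clear
Obstacle 3 [(1,9) (2,5) (7,0) (10,11) (2,11)]:
  edge (1,9)–(2,5): clear
  edge (2,5)–(7,0): clear
  edge (7,0)–(10,11): clear
  edge (10,11)–(2,11): clear
  edge (2,11)–(1,9): clear
  midpoint (25/2,31/2) outside
  → clear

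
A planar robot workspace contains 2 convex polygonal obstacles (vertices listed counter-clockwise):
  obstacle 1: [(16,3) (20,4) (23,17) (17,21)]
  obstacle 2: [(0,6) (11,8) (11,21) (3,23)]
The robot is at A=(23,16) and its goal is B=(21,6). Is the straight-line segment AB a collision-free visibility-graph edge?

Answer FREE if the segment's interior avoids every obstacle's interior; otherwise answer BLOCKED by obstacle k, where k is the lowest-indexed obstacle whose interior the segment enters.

FREE

Obstacle 1 [(16,3) (20,4) (23,17) (17,21)]:
  edge (16,3)–(20,4): clear
  edge (20,4)–(23,17): clear
  edge (23,17)–(17,21): clear
  edge (17,21)–(16,3): clear
  midpoint (22,11) outside
  → clear
Obstacle 2 [(0,6) (11,8) (11,21) (3,23)]:
  edge (0,6)–(11,8): clear
  edge (11,8)–(11,21): clear
  edge (11,21)–(3,23): clear
  edge (3,23)–(0,6): clear
  midpoint (22,11) outside
  → clear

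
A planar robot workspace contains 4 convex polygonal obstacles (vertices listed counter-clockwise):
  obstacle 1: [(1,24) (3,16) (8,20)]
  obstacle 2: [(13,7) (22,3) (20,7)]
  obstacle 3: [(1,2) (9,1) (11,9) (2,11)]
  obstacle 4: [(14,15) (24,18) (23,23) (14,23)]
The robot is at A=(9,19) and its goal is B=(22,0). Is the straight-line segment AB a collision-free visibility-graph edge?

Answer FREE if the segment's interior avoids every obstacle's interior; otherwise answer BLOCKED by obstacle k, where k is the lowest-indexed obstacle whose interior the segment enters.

Obstacle 1 [(1,24) (3,16) (8,20)]:
  edge (1,24)–(3,16): clear
  edge (3,16)–(8,20): clear
  edge (8,20)–(1,24): clear
  midpoint (31/2,19/2) outside
  → clear
Obstacle 2 [(13,7) (22,3) (20,7)]:
  edge (13,7)–(22,3): crosses AB
  edge (22,3)–(20,7): clear
  edge (20,7)–(13,7): crosses AB
  → BLOCKED
Obstacle 3 [(1,2) (9,1) (11,9) (2,11)]:
  edge (1,2)–(9,1): clear
  edge (9,1)–(11,9): clear
  edge (11,9)–(2,11): clear
  edge (2,11)–(1,2): clear
  midpoint (31/2,19/2) outside
  → clear
Obstacle 4 [(14,15) (24,18) (23,23) (14,23)]:
  edge (14,15)–(24,18): clear
  edge (24,18)–(23,23): clear
  edge (23,23)–(14,23): clear
  edge (14,23)–(14,15): clear
  midpoint (31/2,19/2) outside
  → clear

BLOCKED by obstacle 2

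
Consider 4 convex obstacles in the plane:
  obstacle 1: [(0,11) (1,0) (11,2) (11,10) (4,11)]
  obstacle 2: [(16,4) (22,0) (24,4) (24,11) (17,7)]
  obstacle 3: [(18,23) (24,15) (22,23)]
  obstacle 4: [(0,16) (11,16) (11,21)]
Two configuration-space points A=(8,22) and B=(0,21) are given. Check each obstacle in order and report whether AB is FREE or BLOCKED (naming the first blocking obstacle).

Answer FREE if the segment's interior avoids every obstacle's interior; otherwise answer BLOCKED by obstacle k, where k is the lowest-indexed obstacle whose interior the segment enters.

FREE

Obstacle 1 [(0,11) (1,0) (11,2) (11,10) (4,11)]:
  edge (0,11)–(1,0): clear
  edge (1,0)–(11,2): clear
  edge (11,2)–(11,10): clear
  edge (11,10)–(4,11): clear
  edge (4,11)–(0,11): clear
  midpoint (4,43/2) outside
  → clear
Obstacle 2 [(16,4) (22,0) (24,4) (24,11) (17,7)]:
  edge (16,4)–(22,0): clear
  edge (22,0)–(24,4): clear
  edge (24,4)–(24,11): clear
  edge (24,11)–(17,7): clear
  edge (17,7)–(16,4): clear
  midpoint (4,43/2) outside
  → clear
Obstacle 3 [(18,23) (24,15) (22,23)]:
  edge (18,23)–(24,15): clear
  edge (24,15)–(22,23): clear
  edge (22,23)–(18,23): clear
  midpoint (4,43/2) outside
  → clear
Obstacle 4 [(0,16) (11,16) (11,21)]:
  edge (0,16)–(11,16): clear
  edge (11,16)–(11,21): clear
  edge (11,21)–(0,16): clear
  midpoint (4,43/2) outside
  → clear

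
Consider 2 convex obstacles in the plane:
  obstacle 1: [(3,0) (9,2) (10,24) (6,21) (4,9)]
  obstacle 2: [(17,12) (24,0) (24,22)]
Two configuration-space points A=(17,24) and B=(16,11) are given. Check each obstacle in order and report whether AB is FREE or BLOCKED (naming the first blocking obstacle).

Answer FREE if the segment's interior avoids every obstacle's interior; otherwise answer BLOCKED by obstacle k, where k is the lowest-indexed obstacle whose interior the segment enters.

FREE

Obstacle 1 [(3,0) (9,2) (10,24) (6,21) (4,9)]:
  edge (3,0)–(9,2): clear
  edge (9,2)–(10,24): clear
  edge (10,24)–(6,21): clear
  edge (6,21)–(4,9): clear
  edge (4,9)–(3,0): clear
  midpoint (33/2,35/2) outside
  → clear
Obstacle 2 [(17,12) (24,0) (24,22)]:
  edge (17,12)–(24,0): clear
  edge (24,0)–(24,22): clear
  edge (24,22)–(17,12): clear
  midpoint (33/2,35/2) outside
  → clear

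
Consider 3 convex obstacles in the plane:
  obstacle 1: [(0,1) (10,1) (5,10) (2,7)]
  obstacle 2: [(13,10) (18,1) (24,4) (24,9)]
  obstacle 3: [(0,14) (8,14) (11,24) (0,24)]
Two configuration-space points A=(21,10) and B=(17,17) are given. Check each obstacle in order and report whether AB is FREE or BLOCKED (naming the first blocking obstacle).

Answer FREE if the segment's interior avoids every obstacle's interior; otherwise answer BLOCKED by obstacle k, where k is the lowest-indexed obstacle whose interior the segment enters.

Obstacle 1 [(0,1) (10,1) (5,10) (2,7)]:
  edge (0,1)–(10,1): clear
  edge (10,1)–(5,10): clear
  edge (5,10)–(2,7): clear
  edge (2,7)–(0,1): clear
  midpoint (19,27/2) outside
  → clear
Obstacle 2 [(13,10) (18,1) (24,4) (24,9)]:
  edge (13,10)–(18,1): clear
  edge (18,1)–(24,4): clear
  edge (24,4)–(24,9): clear
  edge (24,9)–(13,10): clear
  midpoint (19,27/2) outside
  → clear
Obstacle 3 [(0,14) (8,14) (11,24) (0,24)]:
  edge (0,14)–(8,14): clear
  edge (8,14)–(11,24): clear
  edge (11,24)–(0,24): clear
  edge (0,24)–(0,14): clear
  midpoint (19,27/2) outside
  → clear

FREE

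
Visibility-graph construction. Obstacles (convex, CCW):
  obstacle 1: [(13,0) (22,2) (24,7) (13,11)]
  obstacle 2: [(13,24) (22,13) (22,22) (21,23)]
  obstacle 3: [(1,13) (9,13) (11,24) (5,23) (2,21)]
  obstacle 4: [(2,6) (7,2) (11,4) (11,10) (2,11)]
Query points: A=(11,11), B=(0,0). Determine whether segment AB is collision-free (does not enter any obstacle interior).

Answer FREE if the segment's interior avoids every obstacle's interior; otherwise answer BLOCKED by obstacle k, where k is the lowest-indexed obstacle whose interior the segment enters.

BLOCKED by obstacle 4

Obstacle 1 [(13,0) (22,2) (24,7) (13,11)]:
  edge (13,0)–(22,2): clear
  edge (22,2)–(24,7): clear
  edge (24,7)–(13,11): clear
  edge (13,11)–(13,0): clear
  midpoint (11/2,11/2) outside
  → clear
Obstacle 2 [(13,24) (22,13) (22,22) (21,23)]:
  edge (13,24)–(22,13): clear
  edge (22,13)–(22,22): clear
  edge (22,22)–(21,23): clear
  edge (21,23)–(13,24): clear
  midpoint (11/2,11/2) outside
  → clear
Obstacle 3 [(1,13) (9,13) (11,24) (5,23) (2,21)]:
  edge (1,13)–(9,13): clear
  edge (9,13)–(11,24): clear
  edge (11,24)–(5,23): clear
  edge (5,23)–(2,21): clear
  edge (2,21)–(1,13): clear
  midpoint (11/2,11/2) outside
  → clear
Obstacle 4 [(2,6) (7,2) (11,4) (11,10) (2,11)]:
  edge (2,6)–(7,2): crosses AB
  edge (7,2)–(11,4): clear
  edge (11,4)–(11,10): clear
  edge (11,10)–(2,11): crosses AB
  edge (2,11)–(2,6): clear
  → BLOCKED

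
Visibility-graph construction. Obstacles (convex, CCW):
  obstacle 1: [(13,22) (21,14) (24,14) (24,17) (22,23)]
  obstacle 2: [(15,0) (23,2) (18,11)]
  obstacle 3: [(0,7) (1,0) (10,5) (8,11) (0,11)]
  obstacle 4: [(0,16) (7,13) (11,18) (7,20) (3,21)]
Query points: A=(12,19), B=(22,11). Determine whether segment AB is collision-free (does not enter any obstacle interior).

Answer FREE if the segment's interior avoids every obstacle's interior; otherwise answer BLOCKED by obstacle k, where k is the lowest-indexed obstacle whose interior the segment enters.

Obstacle 1 [(13,22) (21,14) (24,14) (24,17) (22,23)]:
  edge (13,22)–(21,14): clear
  edge (21,14)–(24,14): clear
  edge (24,14)–(24,17): clear
  edge (24,17)–(22,23): clear
  edge (22,23)–(13,22): clear
  midpoint (17,15) outside
  → clear
Obstacle 2 [(15,0) (23,2) (18,11)]:
  edge (15,0)–(23,2): clear
  edge (23,2)–(18,11): clear
  edge (18,11)–(15,0): clear
  midpoint (17,15) outside
  → clear
Obstacle 3 [(0,7) (1,0) (10,5) (8,11) (0,11)]:
  edge (0,7)–(1,0): clear
  edge (1,0)–(10,5): clear
  edge (10,5)–(8,11): clear
  edge (8,11)–(0,11): clear
  edge (0,11)–(0,7): clear
  midpoint (17,15) outside
  → clear
Obstacle 4 [(0,16) (7,13) (11,18) (7,20) (3,21)]:
  edge (0,16)–(7,13): clear
  edge (7,13)–(11,18): clear
  edge (11,18)–(7,20): clear
  edge (7,20)–(3,21): clear
  edge (3,21)–(0,16): clear
  midpoint (17,15) outside
  → clear

FREE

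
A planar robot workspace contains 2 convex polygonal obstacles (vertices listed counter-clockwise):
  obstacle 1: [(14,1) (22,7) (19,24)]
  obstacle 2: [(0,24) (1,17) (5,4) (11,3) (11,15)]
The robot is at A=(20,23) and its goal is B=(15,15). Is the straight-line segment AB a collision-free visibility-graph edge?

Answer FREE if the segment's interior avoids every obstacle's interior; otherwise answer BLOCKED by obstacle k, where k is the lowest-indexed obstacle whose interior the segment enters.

Obstacle 1 [(14,1) (22,7) (19,24)]:
  edge (14,1)–(22,7): clear
  edge (22,7)–(19,24): crosses AB
  edge (19,24)–(14,1): crosses AB
  → BLOCKED
Obstacle 2 [(0,24) (1,17) (5,4) (11,3) (11,15)]:
  edge (0,24)–(1,17): clear
  edge (1,17)–(5,4): clear
  edge (5,4)–(11,3): clear
  edge (11,3)–(11,15): clear
  edge (11,15)–(0,24): clear
  midpoint (35/2,19) outside
  → clear

BLOCKED by obstacle 1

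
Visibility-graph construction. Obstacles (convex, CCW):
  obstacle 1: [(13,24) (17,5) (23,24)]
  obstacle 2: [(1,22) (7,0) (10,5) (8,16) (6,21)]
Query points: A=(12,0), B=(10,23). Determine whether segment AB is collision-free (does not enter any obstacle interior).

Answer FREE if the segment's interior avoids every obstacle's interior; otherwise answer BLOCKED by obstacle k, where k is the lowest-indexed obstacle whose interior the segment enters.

FREE

Obstacle 1 [(13,24) (17,5) (23,24)]:
  edge (13,24)–(17,5): clear
  edge (17,5)–(23,24): clear
  edge (23,24)–(13,24): clear
  midpoint (11,23/2) outside
  → clear
Obstacle 2 [(1,22) (7,0) (10,5) (8,16) (6,21)]:
  edge (1,22)–(7,0): clear
  edge (7,0)–(10,5): clear
  edge (10,5)–(8,16): clear
  edge (8,16)–(6,21): clear
  edge (6,21)–(1,22): clear
  midpoint (11,23/2) outside
  → clear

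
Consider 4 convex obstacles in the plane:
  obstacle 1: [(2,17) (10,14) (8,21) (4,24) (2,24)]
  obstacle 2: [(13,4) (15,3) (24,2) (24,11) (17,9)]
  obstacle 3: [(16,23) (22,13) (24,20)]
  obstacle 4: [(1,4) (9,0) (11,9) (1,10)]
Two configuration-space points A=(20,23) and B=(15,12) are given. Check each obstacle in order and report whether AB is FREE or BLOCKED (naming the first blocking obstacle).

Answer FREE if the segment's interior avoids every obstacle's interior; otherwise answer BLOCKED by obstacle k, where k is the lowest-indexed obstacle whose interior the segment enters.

BLOCKED by obstacle 3

Obstacle 1 [(2,17) (10,14) (8,21) (4,24) (2,24)]:
  edge (2,17)–(10,14): clear
  edge (10,14)–(8,21): clear
  edge (8,21)–(4,24): clear
  edge (4,24)–(2,24): clear
  edge (2,24)–(2,17): clear
  midpoint (35/2,35/2) outside
  → clear
Obstacle 2 [(13,4) (15,3) (24,2) (24,11) (17,9)]:
  edge (13,4)–(15,3): clear
  edge (15,3)–(24,2): clear
  edge (24,2)–(24,11): clear
  edge (24,11)–(17,9): clear
  edge (17,9)–(13,4): clear
  midpoint (35/2,35/2) outside
  → clear
Obstacle 3 [(16,23) (22,13) (24,20)]:
  edge (16,23)–(22,13): crosses AB
  edge (22,13)–(24,20): clear
  edge (24,20)–(16,23): crosses AB
  → BLOCKED
Obstacle 4 [(1,4) (9,0) (11,9) (1,10)]:
  edge (1,4)–(9,0): clear
  edge (9,0)–(11,9): clear
  edge (11,9)–(1,10): clear
  edge (1,10)–(1,4): clear
  midpoint (35/2,35/2) outside
  → clear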